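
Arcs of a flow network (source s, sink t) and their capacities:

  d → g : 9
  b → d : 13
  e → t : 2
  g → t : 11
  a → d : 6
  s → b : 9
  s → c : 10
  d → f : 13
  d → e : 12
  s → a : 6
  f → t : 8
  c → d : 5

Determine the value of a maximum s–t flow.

19

Augment s→a→d→e→t: bottleneck 2, flow now 2.
Augment s→a→d→f→t: bottleneck 4, flow now 6.
Augment s→b→d→f→t: bottleneck 4, flow now 10.
Augment s→b→d→g→t: bottleneck 5, flow now 15.
Augment s→c→d→g→t: bottleneck 4, flow now 19.
No augmenting path remains; maximum flow = 19.
In the residual graph, reachable from s: {s, a, b, c, d, e, f}.
Min-cut edges: d→g (9), e→t (2), f→t (8); capacity 9 + 2 + 8 = 19.
This cut is saturated, so no flow can exceed 19.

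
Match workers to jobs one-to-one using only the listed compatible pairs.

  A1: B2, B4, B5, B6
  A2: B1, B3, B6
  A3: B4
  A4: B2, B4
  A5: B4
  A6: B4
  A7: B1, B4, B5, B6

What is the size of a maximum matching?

Unit-capacity flow: source→left, listed edges, right→sink; max matching = max flow.
Augmenting path A1→B2 (+1); matched 1.
Augmenting path A2→B1 (+1); matched 2.
Augmenting path A3→B4 (+1); matched 3.
Augmenting path A7→B5 (+1); matched 4.
Augmenting path A4→B2→A1→B6 (+1); matched 5.
No augmenting path remains; maximum matching = 5.
König certificate: {A1, A2, A4, A7, B4} is a vertex cover of size 5 (every listed pair touches it), so no matching can be larger.

5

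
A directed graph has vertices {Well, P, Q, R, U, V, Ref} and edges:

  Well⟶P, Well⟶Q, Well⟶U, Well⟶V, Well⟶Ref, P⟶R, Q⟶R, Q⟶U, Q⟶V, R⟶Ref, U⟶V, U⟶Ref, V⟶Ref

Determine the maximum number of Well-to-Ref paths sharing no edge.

4

Assign every edge capacity 1; by Menger, the answer equals the max flow.
Path Well→Ref (+1); total 1.
Path Well→U→Ref (+1); total 2.
Path Well→V→Ref (+1); total 3.
Path Well→P→R→Ref (+1); total 4.
No residual Well→Ref path; max flow = 4.
Certifying cut of size 4: {R→Ref, U→Ref, V→Ref, Well→Ref}.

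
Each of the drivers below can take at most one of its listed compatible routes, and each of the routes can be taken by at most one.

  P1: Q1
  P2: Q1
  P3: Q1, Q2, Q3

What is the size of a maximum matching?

Unit-capacity flow: source→left, listed edges, right→sink; max matching = max flow.
Augmenting path P1→Q1 (+1); matched 1.
Augmenting path P3→Q2 (+1); matched 2.
No augmenting path remains; maximum matching = 2.
König certificate: {P3, Q1} is a vertex cover of size 2 (every listed pair touches it), so no matching can be larger.

2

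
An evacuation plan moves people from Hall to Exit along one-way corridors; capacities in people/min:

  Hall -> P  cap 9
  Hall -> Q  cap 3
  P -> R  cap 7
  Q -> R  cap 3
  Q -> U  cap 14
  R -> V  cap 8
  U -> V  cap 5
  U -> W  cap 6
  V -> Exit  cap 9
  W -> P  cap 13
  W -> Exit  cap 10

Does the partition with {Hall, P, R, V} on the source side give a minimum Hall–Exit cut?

No — its capacity is 12, but the minimum cut has capacity 10.

Given cut capacity: 3 + 9 = 12.
Augment Hall→P→R→V→Exit: bottleneck 7, flow now 7.
Augment Hall→Q→R→V→Exit: bottleneck 1, flow now 8.
Augment Hall→Q→U→V→Exit: bottleneck 1, flow now 9.
Augment Hall→Q→U→W→Exit: bottleneck 1, flow now 10.
No augmenting path remains; maximum flow = 10.
In the residual graph, reachable from Hall: {Hall, P}.
Min-cut edges: Hall→Q (3), P→R (7); capacity 3 + 7 = 10.
Cut capacity 12 exceeds the max flow 10, so it is not minimum.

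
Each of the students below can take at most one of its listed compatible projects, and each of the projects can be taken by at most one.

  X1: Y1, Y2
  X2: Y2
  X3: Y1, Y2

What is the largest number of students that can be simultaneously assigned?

Unit-capacity flow: source→left, listed edges, right→sink; max matching = max flow.
Augmenting path X1→Y1 (+1); matched 1.
Augmenting path X2→Y2 (+1); matched 2.
No augmenting path remains; maximum matching = 2.
König certificate: {Y1, Y2} is a vertex cover of size 2 (every listed pair touches it), so no matching can be larger.

2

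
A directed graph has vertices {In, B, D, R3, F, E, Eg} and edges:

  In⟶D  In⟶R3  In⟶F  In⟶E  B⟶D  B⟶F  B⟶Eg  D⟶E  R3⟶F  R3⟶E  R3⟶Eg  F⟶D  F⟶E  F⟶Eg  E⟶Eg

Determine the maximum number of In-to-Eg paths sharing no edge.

3

Assign every edge capacity 1; by Menger, the answer equals the max flow.
Path In→R3→Eg (+1); total 1.
Path In→F→Eg (+1); total 2.
Path In→E→Eg (+1); total 3.
No residual In→Eg path; max flow = 3.
Certifying cut of size 3: {E→Eg, In→F, In→R3}.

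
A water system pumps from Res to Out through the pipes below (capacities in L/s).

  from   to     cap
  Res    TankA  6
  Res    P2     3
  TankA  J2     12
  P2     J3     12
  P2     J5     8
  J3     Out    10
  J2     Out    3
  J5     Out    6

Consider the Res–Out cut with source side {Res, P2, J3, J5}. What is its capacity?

22

Edges leaving {Res, P2, J3, J5}: Res→TankA (6), J3→Out (10), J5→Out (6).
Cut capacity = 6 + 10 + 6 = 22.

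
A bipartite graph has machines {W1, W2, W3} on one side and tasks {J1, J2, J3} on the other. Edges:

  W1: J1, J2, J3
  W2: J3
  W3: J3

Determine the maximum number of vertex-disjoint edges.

Unit-capacity flow: source→left, listed edges, right→sink; max matching = max flow.
Augmenting path W1→J1 (+1); matched 1.
Augmenting path W2→J3 (+1); matched 2.
No augmenting path remains; maximum matching = 2.
König certificate: {W1, J3} is a vertex cover of size 2 (every listed pair touches it), so no matching can be larger.

2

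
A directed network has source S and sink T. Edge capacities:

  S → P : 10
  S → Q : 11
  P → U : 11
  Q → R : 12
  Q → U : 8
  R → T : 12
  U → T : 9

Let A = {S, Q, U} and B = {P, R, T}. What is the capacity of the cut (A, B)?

31

Edges leaving {S, Q, U}: S→P (10), Q→R (12), U→T (9).
Cut capacity = 10 + 12 + 9 = 31.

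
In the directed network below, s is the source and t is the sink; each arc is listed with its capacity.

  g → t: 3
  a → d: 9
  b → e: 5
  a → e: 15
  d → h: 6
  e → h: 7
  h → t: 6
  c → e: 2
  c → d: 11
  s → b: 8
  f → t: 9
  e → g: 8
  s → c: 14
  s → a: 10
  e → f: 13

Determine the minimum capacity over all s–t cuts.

Augment s→a→d→h→t: bottleneck 6, flow now 6.
Augment s→a→e→f→t: bottleneck 4, flow now 10.
Augment s→b→e→f→t: bottleneck 5, flow now 15.
Augment s→c→e→g→t: bottleneck 2, flow now 17.
Augment s→c→d→a→e→g→t: bottleneck 1, flow now 18. (uses reverse residual edge)
No augmenting path remains; maximum flow = 18.
By max-flow min-cut, the minimum cut capacity equals the max flow.
In the residual graph, reachable from s: {s, a, b, c, d, e, f, g, h}.
Min-cut edges: f→t (9), g→t (3), h→t (6); capacity 9 + 3 + 6 = 18.

18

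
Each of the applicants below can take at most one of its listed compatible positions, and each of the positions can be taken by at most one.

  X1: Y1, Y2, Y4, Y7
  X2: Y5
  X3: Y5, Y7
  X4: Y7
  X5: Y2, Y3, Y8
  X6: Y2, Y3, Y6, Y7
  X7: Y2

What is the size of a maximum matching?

6

Unit-capacity flow: source→left, listed edges, right→sink; max matching = max flow.
Augmenting path X1→Y1 (+1); matched 1.
Augmenting path X2→Y5 (+1); matched 2.
Augmenting path X3→Y7 (+1); matched 3.
Augmenting path X5→Y2 (+1); matched 4.
Augmenting path X6→Y3 (+1); matched 5.
Augmenting path X7→Y2→X5→Y8 (+1); matched 6.
No augmenting path remains; maximum matching = 6.
König certificate: {X1, X5, X6, X7, Y5, Y7} is a vertex cover of size 6 (every listed pair touches it), so no matching can be larger.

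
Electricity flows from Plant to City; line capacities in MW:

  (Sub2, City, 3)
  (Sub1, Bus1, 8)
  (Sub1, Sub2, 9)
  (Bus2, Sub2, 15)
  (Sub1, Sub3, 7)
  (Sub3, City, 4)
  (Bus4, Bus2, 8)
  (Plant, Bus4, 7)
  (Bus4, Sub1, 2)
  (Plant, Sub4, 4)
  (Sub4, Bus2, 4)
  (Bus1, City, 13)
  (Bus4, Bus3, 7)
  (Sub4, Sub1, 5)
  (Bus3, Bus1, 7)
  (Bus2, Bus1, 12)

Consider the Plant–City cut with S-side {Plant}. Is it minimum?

Given cut capacity: 4 + 7 = 11.
Augment Plant→Sub4→Sub1→Sub3→City: bottleneck 4, flow now 4.
Augment Plant→Bus4→Sub1→Sub2→City: bottleneck 2, flow now 6.
Augment Plant→Bus4→Bus2→Sub2→City: bottleneck 1, flow now 7.
Augment Plant→Bus4→Bus2→Bus1→City: bottleneck 4, flow now 11.
No augmenting path remains; maximum flow = 11.
Cut capacity 11 equals the max flow, so it is a minimum cut.

Yes — it is a minimum cut (capacity 11).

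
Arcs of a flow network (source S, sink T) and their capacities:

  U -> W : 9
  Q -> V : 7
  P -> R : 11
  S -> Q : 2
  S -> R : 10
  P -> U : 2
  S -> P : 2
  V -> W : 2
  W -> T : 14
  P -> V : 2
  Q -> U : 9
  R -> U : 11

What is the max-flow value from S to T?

Augment S→P→U→W→T: bottleneck 2, flow now 2.
Augment S→Q→U→W→T: bottleneck 2, flow now 4.
Augment S→R→U→W→T: bottleneck 5, flow now 9.
Augment S→R→U→P→V→W→T: bottleneck 2, flow now 11. (uses reverse residual edge)
No augmenting path remains; maximum flow = 11.
In the residual graph, reachable from S: {S, P, Q, R, U, V}.
Min-cut edges: U→W (9), V→W (2); capacity 9 + 2 = 11.
This cut is saturated, so no flow can exceed 11.

11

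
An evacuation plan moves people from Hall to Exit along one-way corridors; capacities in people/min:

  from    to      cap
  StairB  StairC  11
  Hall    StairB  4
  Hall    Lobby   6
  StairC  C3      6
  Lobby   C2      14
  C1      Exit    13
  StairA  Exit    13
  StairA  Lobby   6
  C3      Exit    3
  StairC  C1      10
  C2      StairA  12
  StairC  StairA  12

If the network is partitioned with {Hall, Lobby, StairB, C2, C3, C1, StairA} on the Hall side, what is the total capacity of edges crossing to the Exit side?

40

Edges leaving {Hall, Lobby, StairB, C2, C3, C1, StairA}: StairB→StairC (11), C3→Exit (3), C1→Exit (13), StairA→Exit (13).
Cut capacity = 11 + 3 + 13 + 13 = 40.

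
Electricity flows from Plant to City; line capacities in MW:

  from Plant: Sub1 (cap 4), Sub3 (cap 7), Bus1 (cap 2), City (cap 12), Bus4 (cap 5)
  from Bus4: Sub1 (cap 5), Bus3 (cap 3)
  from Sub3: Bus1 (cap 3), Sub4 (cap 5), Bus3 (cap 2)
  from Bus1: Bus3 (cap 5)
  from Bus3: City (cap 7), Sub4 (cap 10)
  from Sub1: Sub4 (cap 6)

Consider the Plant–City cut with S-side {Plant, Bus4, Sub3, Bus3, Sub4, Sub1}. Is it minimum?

No — its capacity is 24, but the minimum cut has capacity 19.

Given cut capacity: 2 + 12 + 3 + 7 = 24.
Augment Plant→City: bottleneck 12, flow now 12.
Augment Plant→Bus4→Bus3→City: bottleneck 3, flow now 15.
Augment Plant→Sub3→Bus3→City: bottleneck 2, flow now 17.
Augment Plant→Bus1→Bus3→City: bottleneck 2, flow now 19.
No augmenting path remains; maximum flow = 19.
In the residual graph, reachable from Plant: {Plant, Bus4, Sub3, Bus1, Bus3, Sub4, Sub1}.
Min-cut edges: Plant→City (12), Bus3→City (7); capacity 12 + 7 = 19.
Cut capacity 24 exceeds the max flow 19, so it is not minimum.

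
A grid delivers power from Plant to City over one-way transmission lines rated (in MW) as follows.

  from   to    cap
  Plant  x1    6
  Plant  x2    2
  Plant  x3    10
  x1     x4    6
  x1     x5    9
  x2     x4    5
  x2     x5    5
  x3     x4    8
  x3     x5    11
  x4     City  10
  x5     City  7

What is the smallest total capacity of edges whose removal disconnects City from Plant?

17

Augment Plant→x1→x4→City: bottleneck 6, flow now 6.
Augment Plant→x2→x4→City: bottleneck 2, flow now 8.
Augment Plant→x3→x4→City: bottleneck 2, flow now 10.
Augment Plant→x3→x5→City: bottleneck 7, flow now 17.
No augmenting path remains; maximum flow = 17.
By max-flow min-cut, the minimum cut capacity equals the max flow.
In the residual graph, reachable from Plant: {Plant, x1, x2, x3, x4, x5}.
Min-cut edges: x4→City (10), x5→City (7); capacity 10 + 7 = 17.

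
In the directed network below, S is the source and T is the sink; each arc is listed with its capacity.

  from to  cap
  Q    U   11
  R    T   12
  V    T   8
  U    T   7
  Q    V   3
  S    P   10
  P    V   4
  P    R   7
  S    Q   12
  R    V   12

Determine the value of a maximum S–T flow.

Augment S→P→R→T: bottleneck 7, flow now 7.
Augment S→P→V→T: bottleneck 3, flow now 10.
Augment S→Q→U→T: bottleneck 7, flow now 17.
Augment S→Q→V→T: bottleneck 3, flow now 20.
No augmenting path remains; maximum flow = 20.
In the residual graph, reachable from S: {S, Q, U}.
Min-cut edges: S→P (10), Q→V (3), U→T (7); capacity 10 + 3 + 7 = 20.
This cut is saturated, so no flow can exceed 20.

20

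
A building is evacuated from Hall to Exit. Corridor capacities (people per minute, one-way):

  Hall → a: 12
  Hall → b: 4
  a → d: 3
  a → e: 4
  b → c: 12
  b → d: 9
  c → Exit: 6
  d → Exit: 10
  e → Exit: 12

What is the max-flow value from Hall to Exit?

11

Augment Hall→a→d→Exit: bottleneck 3, flow now 3.
Augment Hall→a→e→Exit: bottleneck 4, flow now 7.
Augment Hall→b→c→Exit: bottleneck 4, flow now 11.
No augmenting path remains; maximum flow = 11.
In the residual graph, reachable from Hall: {Hall, a}.
Min-cut edges: Hall→b (4), a→d (3), a→e (4); capacity 4 + 3 + 4 = 11.
This cut is saturated, so no flow can exceed 11.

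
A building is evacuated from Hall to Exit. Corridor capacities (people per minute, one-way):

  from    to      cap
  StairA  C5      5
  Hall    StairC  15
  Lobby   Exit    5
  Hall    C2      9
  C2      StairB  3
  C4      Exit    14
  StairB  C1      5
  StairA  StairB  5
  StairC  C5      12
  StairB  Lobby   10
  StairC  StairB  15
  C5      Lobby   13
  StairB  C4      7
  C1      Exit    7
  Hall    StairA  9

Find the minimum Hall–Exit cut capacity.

17

Augment Hall→StairA→StairB→C4→Exit: bottleneck 5, flow now 5.
Augment Hall→StairA→C5→Lobby→Exit: bottleneck 4, flow now 9.
Augment Hall→StairC→StairB→C4→Exit: bottleneck 2, flow now 11.
Augment Hall→StairC→StairB→C1→Exit: bottleneck 5, flow now 16.
Augment Hall→StairC→StairB→Lobby→Exit: bottleneck 1, flow now 17.
No augmenting path remains; maximum flow = 17.
By max-flow min-cut, the minimum cut capacity equals the max flow.
In the residual graph, reachable from Hall: {Hall, StairA, StairC, C2, StairB, C5, Lobby}.
Min-cut edges: StairB→C4 (7), StairB→C1 (5), Lobby→Exit (5); capacity 7 + 5 + 5 = 17.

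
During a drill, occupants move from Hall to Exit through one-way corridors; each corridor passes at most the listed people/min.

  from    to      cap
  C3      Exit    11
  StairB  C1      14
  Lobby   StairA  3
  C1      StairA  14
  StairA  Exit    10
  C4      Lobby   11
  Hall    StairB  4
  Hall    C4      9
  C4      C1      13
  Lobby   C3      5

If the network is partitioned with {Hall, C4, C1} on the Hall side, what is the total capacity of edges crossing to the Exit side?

Edges leaving {Hall, C4, C1}: Hall→StairB (4), C4→Lobby (11), C1→StairA (14).
Cut capacity = 4 + 11 + 14 = 29.

29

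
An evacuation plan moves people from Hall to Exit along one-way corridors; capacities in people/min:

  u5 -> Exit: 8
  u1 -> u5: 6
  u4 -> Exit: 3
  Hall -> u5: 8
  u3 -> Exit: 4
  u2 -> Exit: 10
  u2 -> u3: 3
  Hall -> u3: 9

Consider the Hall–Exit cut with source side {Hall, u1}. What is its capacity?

Edges leaving {Hall, u1}: Hall→u3 (9), Hall→u5 (8), u1→u5 (6).
Cut capacity = 9 + 8 + 6 = 23.

23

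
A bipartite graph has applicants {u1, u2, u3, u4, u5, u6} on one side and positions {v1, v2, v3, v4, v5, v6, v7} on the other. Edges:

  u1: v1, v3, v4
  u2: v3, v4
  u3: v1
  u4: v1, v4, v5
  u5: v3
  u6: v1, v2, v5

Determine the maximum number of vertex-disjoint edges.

5

Unit-capacity flow: source→left, listed edges, right→sink; max matching = max flow.
Augmenting path u1→v1 (+1); matched 1.
Augmenting path u2→v3 (+1); matched 2.
Augmenting path u4→v4 (+1); matched 3.
Augmenting path u6→v2 (+1); matched 4.
Augmenting path u3→v1→u1→v4→u4→v5 (+1); matched 5.
No augmenting path remains; maximum matching = 5.
König certificate: {u4, u6, v1, v3, v4} is a vertex cover of size 5 (every listed pair touches it), so no matching can be larger.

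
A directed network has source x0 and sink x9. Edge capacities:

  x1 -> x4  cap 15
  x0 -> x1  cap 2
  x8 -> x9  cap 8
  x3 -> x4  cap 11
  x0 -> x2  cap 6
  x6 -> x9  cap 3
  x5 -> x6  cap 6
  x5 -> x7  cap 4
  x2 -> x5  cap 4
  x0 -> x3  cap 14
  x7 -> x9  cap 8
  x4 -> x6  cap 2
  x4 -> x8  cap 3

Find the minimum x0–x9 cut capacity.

9

Augment x0→x1→x4→x6→x9: bottleneck 2, flow now 2.
Augment x0→x2→x5→x6→x9: bottleneck 1, flow now 3.
Augment x0→x2→x5→x7→x9: bottleneck 3, flow now 6.
Augment x0→x3→x4→x8→x9: bottleneck 3, flow now 9.
No augmenting path remains; maximum flow = 9.
By max-flow min-cut, the minimum cut capacity equals the max flow.
In the residual graph, reachable from x0: {x0, x1, x2, x3, x4}.
Min-cut edges: x2→x5 (4), x4→x6 (2), x4→x8 (3); capacity 4 + 2 + 3 = 9.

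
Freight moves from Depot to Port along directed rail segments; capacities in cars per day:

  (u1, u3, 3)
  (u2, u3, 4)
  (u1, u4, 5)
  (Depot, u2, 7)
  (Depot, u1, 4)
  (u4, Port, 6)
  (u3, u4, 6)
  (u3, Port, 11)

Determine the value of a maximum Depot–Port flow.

Augment Depot→u1→u3→Port: bottleneck 3, flow now 3.
Augment Depot→u1→u4→Port: bottleneck 1, flow now 4.
Augment Depot→u2→u3→Port: bottleneck 4, flow now 8.
No augmenting path remains; maximum flow = 8.
In the residual graph, reachable from Depot: {Depot, u2}.
Min-cut edges: Depot→u1 (4), u2→u3 (4); capacity 4 + 4 = 8.
This cut is saturated, so no flow can exceed 8.

8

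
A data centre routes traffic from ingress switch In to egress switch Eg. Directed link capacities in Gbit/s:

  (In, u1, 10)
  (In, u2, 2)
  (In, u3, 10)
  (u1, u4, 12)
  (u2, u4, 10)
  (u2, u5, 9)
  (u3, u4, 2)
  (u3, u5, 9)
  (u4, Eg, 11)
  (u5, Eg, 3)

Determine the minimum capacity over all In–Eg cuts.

Augment In→u1→u4→Eg: bottleneck 10, flow now 10.
Augment In→u2→u4→Eg: bottleneck 1, flow now 11.
Augment In→u2→u5→Eg: bottleneck 1, flow now 12.
Augment In→u3→u5→Eg: bottleneck 2, flow now 14.
No augmenting path remains; maximum flow = 14.
By max-flow min-cut, the minimum cut capacity equals the max flow.
In the residual graph, reachable from In: {In, u1, u2, u3, u4, u5}.
Min-cut edges: u4→Eg (11), u5→Eg (3); capacity 11 + 3 = 14.

14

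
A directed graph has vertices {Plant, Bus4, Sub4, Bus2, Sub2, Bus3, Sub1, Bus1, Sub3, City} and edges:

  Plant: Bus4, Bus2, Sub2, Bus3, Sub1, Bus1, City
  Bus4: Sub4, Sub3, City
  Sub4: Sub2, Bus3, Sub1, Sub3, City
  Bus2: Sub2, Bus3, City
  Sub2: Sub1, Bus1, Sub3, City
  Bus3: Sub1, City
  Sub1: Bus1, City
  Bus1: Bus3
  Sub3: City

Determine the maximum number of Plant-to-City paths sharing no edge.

Assign every edge capacity 1; by Menger, the answer equals the max flow.
Path Plant→City (+1); total 1.
Path Plant→Bus4→City (+1); total 2.
Path Plant→Bus2→City (+1); total 3.
Path Plant→Sub2→City (+1); total 4.
Path Plant→Bus3→City (+1); total 5.
Path Plant→Sub1→City (+1); total 6.
No residual Plant→City path; max flow = 6.
Certifying cut of size 6: {Bus3→City, Plant→Bus2, Plant→Bus4, Plant→City, Plant→Sub2, Sub1→City}.

6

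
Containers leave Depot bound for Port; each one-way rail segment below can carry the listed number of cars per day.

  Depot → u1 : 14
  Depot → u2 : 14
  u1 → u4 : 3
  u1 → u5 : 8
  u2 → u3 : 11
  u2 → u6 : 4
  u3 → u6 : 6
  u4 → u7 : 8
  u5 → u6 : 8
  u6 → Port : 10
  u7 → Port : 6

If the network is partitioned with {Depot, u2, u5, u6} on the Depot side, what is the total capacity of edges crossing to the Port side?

Edges leaving {Depot, u2, u5, u6}: Depot→u1 (14), u2→u3 (11), u6→Port (10).
Cut capacity = 14 + 11 + 10 = 35.

35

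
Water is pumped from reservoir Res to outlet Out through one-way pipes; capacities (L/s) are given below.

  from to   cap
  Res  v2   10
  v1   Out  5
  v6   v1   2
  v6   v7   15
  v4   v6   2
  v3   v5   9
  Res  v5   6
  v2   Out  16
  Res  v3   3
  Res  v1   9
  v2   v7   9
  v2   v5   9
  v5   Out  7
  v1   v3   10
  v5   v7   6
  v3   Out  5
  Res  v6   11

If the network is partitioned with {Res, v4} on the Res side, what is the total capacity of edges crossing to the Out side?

41

Edges leaving {Res, v4}: Res→v1 (9), Res→v2 (10), Res→v3 (3), Res→v5 (6), Res→v6 (11), v4→v6 (2).
Cut capacity = 9 + 10 + 3 + 6 + 11 + 2 = 41.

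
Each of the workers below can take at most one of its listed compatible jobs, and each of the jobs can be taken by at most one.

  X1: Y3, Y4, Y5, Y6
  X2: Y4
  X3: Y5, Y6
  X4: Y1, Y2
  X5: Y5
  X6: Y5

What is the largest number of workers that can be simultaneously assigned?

5

Unit-capacity flow: source→left, listed edges, right→sink; max matching = max flow.
Augmenting path X1→Y3 (+1); matched 1.
Augmenting path X2→Y4 (+1); matched 2.
Augmenting path X3→Y5 (+1); matched 3.
Augmenting path X4→Y1 (+1); matched 4.
Augmenting path X5→Y5→X3→Y6 (+1); matched 5.
No augmenting path remains; maximum matching = 5.
König certificate: {X1, X2, X3, X4, Y5} is a vertex cover of size 5 (every listed pair touches it), so no matching can be larger.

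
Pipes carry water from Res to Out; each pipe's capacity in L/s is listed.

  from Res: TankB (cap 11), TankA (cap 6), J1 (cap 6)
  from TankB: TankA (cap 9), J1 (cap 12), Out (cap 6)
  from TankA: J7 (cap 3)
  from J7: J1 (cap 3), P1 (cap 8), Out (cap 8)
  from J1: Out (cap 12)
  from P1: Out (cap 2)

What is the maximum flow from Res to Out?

Augment Res→TankB→Out: bottleneck 6, flow now 6.
Augment Res→J1→Out: bottleneck 6, flow now 12.
Augment Res→TankB→J1→Out: bottleneck 5, flow now 17.
Augment Res→TankA→J7→Out: bottleneck 3, flow now 20.
No augmenting path remains; maximum flow = 20.
In the residual graph, reachable from Res: {Res, TankA}.
Min-cut edges: Res→TankB (11), Res→J1 (6), TankA→J7 (3); capacity 11 + 6 + 3 = 20.
This cut is saturated, so no flow can exceed 20.

20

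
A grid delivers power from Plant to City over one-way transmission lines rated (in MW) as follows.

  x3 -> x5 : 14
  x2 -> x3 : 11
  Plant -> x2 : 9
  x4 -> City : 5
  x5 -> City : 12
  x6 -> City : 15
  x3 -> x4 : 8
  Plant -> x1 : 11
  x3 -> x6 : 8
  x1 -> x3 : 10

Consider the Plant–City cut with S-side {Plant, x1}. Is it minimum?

Given cut capacity: 9 + 10 = 19.
Augment Plant→x1→x3→x4→City: bottleneck 5, flow now 5.
Augment Plant→x1→x3→x5→City: bottleneck 5, flow now 10.
Augment Plant→x2→x3→x5→City: bottleneck 7, flow now 17.
Augment Plant→x2→x3→x6→City: bottleneck 2, flow now 19.
No augmenting path remains; maximum flow = 19.
Cut capacity 19 equals the max flow, so it is a minimum cut.

Yes — it is a minimum cut (capacity 19).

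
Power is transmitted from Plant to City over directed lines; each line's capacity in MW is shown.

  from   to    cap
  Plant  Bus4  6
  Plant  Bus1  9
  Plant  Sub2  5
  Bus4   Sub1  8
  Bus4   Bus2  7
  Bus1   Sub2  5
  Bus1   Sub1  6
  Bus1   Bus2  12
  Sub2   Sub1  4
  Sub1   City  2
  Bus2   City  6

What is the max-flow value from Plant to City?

8

Augment Plant→Bus4→Sub1→City: bottleneck 2, flow now 2.
Augment Plant→Bus4→Bus2→City: bottleneck 4, flow now 6.
Augment Plant→Bus1→Bus2→City: bottleneck 2, flow now 8.
No augmenting path remains; maximum flow = 8.
In the residual graph, reachable from Plant: {Plant, Bus4, Bus1, Sub2, Sub1, Bus2}.
Min-cut edges: Sub1→City (2), Bus2→City (6); capacity 2 + 6 = 8.
This cut is saturated, so no flow can exceed 8.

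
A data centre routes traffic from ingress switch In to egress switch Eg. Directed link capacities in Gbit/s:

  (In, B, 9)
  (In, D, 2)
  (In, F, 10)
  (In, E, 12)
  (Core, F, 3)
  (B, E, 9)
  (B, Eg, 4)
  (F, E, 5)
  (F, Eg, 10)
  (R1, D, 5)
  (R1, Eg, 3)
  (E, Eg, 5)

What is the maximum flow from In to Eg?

Augment In→B→Eg: bottleneck 4, flow now 4.
Augment In→F→Eg: bottleneck 10, flow now 14.
Augment In→E→Eg: bottleneck 5, flow now 19.
No augmenting path remains; maximum flow = 19.
In the residual graph, reachable from In: {In, B, D, E}.
Min-cut edges: In→F (10), B→Eg (4), E→Eg (5); capacity 10 + 4 + 5 = 19.
This cut is saturated, so no flow can exceed 19.

19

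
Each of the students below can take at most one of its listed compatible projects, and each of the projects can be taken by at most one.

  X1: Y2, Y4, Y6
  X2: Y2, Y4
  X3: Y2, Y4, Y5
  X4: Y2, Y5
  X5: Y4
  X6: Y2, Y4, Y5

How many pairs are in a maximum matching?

4

Unit-capacity flow: source→left, listed edges, right→sink; max matching = max flow.
Augmenting path X1→Y2 (+1); matched 1.
Augmenting path X2→Y4 (+1); matched 2.
Augmenting path X3→Y5 (+1); matched 3.
Augmenting path X4→Y2→X1→Y6 (+1); matched 4.
No augmenting path remains; maximum matching = 4.
König certificate: {X1, Y2, Y4, Y5} is a vertex cover of size 4 (every listed pair touches it), so no matching can be larger.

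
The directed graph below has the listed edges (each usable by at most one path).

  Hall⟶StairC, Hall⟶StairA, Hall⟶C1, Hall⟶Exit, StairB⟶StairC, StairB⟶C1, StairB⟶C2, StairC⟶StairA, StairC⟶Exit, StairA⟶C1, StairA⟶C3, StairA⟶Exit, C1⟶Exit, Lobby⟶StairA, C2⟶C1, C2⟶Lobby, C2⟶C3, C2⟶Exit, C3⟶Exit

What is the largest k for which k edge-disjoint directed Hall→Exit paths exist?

4

Assign every edge capacity 1; by Menger, the answer equals the max flow.
Path Hall→Exit (+1); total 1.
Path Hall→StairC→Exit (+1); total 2.
Path Hall→StairA→Exit (+1); total 3.
Path Hall→C1→Exit (+1); total 4.
No residual Hall→Exit path; max flow = 4.
Certifying cut of size 4: {Hall→C1, Hall→Exit, Hall→StairA, Hall→StairC}.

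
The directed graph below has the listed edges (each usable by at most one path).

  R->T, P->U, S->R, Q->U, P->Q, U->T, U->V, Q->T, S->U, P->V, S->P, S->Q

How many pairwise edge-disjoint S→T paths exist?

3

Assign every edge capacity 1; by Menger, the answer equals the max flow.
Path S→Q→T (+1); total 1.
Path S→R→T (+1); total 2.
Path S→U→T (+1); total 3.
No residual S→T path; max flow = 3.
Certifying cut of size 3: {Q→T, S→R, U→T}.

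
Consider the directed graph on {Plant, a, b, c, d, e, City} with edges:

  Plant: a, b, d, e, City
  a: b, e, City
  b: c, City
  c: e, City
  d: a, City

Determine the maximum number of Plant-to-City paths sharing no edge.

4

Assign every edge capacity 1; by Menger, the answer equals the max flow.
Path Plant→City (+1); total 1.
Path Plant→a→City (+1); total 2.
Path Plant→b→City (+1); total 3.
Path Plant→d→City (+1); total 4.
No residual Plant→City path; max flow = 4.
Certifying cut of size 4: {Plant→City, Plant→a, Plant→b, Plant→d}.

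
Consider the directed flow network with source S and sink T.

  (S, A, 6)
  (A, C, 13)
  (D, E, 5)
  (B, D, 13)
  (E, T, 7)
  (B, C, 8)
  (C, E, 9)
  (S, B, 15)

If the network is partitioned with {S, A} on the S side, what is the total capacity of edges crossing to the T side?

Edges leaving {S, A}: S→B (15), A→C (13).
Cut capacity = 15 + 13 = 28.

28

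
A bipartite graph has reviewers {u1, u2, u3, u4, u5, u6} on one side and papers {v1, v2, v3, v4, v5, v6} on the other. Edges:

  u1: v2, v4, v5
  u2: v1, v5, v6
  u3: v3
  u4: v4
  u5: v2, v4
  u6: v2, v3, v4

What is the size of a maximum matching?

Unit-capacity flow: source→left, listed edges, right→sink; max matching = max flow.
Augmenting path u1→v2 (+1); matched 1.
Augmenting path u2→v1 (+1); matched 2.
Augmenting path u3→v3 (+1); matched 3.
Augmenting path u4→v4 (+1); matched 4.
Augmenting path u5→v2→u1→v5 (+1); matched 5.
No augmenting path remains; maximum matching = 5.
König certificate: {u1, u2, v2, v3, v4} is a vertex cover of size 5 (every listed pair touches it), so no matching can be larger.

5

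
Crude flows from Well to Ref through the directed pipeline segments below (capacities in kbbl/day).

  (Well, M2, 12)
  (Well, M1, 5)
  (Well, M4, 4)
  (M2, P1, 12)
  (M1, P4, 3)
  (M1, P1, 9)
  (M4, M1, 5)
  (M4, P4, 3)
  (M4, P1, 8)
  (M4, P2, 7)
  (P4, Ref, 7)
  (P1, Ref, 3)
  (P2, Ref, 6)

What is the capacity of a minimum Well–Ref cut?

10

Augment Well→M2→P1→Ref: bottleneck 3, flow now 3.
Augment Well→M1→P4→Ref: bottleneck 3, flow now 6.
Augment Well→M4→P4→Ref: bottleneck 3, flow now 9.
Augment Well→M4→P2→Ref: bottleneck 1, flow now 10.
No augmenting path remains; maximum flow = 10.
By max-flow min-cut, the minimum cut capacity equals the max flow.
In the residual graph, reachable from Well: {Well, M2, M1, P1}.
Min-cut edges: Well→M4 (4), M1→P4 (3), P1→Ref (3); capacity 4 + 3 + 3 = 10.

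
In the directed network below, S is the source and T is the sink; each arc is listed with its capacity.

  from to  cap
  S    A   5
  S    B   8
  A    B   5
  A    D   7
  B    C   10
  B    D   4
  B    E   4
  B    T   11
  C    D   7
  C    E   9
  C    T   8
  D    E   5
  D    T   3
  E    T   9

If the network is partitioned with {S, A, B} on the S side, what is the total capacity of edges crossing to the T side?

Edges leaving {S, A, B}: A→D (7), B→C (10), B→D (4), B→E (4), B→T (11).
Cut capacity = 7 + 10 + 4 + 4 + 11 = 36.

36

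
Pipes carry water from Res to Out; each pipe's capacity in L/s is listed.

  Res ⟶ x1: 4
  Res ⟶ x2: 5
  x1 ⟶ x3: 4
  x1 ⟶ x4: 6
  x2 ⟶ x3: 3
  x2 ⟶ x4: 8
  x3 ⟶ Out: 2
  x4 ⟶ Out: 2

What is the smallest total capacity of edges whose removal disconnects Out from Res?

Augment Res→x1→x3→Out: bottleneck 2, flow now 2.
Augment Res→x1→x4→Out: bottleneck 2, flow now 4.
No augmenting path remains; maximum flow = 4.
By max-flow min-cut, the minimum cut capacity equals the max flow.
In the residual graph, reachable from Res: {Res, x1, x2, x3, x4}.
Min-cut edges: x3→Out (2), x4→Out (2); capacity 2 + 2 = 4.

4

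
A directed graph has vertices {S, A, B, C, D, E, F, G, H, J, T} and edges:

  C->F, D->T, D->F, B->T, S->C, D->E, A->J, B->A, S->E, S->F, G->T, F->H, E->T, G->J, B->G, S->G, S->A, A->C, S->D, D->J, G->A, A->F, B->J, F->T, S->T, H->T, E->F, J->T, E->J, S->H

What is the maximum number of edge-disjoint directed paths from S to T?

7

Assign every edge capacity 1; by Menger, the answer equals the max flow.
Path S→T (+1); total 1.
Path S→D→T (+1); total 2.
Path S→E→T (+1); total 3.
Path S→F→T (+1); total 4.
Path S→G→T (+1); total 5.
Path S→H→T (+1); total 6.
Path S→A→J→T (+1); total 7.
No residual S→T path; max flow = 7.
Certifying cut of size 7: {F→T, H→T, S→A, S→D, S→E, S→G, S→T}.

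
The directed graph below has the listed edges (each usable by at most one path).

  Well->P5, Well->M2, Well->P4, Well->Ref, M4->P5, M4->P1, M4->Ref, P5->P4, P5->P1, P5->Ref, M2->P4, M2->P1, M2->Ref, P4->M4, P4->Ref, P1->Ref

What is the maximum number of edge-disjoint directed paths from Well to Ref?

4

Assign every edge capacity 1; by Menger, the answer equals the max flow.
Path Well→Ref (+1); total 1.
Path Well→P5→Ref (+1); total 2.
Path Well→M2→Ref (+1); total 3.
Path Well→P4→Ref (+1); total 4.
No residual Well→Ref path; max flow = 4.
Certifying cut of size 4: {Well→M2, Well→P4, Well→P5, Well→Ref}.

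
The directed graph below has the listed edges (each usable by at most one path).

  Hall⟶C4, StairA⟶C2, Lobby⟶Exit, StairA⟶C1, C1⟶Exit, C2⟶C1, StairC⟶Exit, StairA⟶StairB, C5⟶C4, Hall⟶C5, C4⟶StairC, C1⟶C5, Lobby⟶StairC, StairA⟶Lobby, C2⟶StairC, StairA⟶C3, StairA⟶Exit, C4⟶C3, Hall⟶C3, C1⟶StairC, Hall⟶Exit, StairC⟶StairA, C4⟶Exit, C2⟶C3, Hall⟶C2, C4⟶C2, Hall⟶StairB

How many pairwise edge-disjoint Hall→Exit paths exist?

4

Assign every edge capacity 1; by Menger, the answer equals the max flow.
Path Hall→Exit (+1); total 1.
Path Hall→C4→Exit (+1); total 2.
Path Hall→C2→C1→Exit (+1); total 3.
Path Hall→C5→C4→StairC→Exit (+1); total 4.
No residual Hall→Exit path; max flow = 4.
Certifying cut of size 4: {Hall→C2, Hall→C4, Hall→C5, Hall→Exit}.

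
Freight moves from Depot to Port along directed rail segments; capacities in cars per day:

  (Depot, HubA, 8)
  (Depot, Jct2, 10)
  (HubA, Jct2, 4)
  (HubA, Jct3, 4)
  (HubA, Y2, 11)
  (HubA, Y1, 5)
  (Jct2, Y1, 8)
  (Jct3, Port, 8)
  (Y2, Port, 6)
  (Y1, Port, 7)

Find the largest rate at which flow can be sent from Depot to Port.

15

Augment Depot→HubA→Jct3→Port: bottleneck 4, flow now 4.
Augment Depot→HubA→Y2→Port: bottleneck 4, flow now 8.
Augment Depot→Jct2→Y1→Port: bottleneck 7, flow now 15.
No augmenting path remains; maximum flow = 15.
In the residual graph, reachable from Depot: {Depot, Jct2, Y1}.
Min-cut edges: Depot→HubA (8), Y1→Port (7); capacity 8 + 7 = 15.
This cut is saturated, so no flow can exceed 15.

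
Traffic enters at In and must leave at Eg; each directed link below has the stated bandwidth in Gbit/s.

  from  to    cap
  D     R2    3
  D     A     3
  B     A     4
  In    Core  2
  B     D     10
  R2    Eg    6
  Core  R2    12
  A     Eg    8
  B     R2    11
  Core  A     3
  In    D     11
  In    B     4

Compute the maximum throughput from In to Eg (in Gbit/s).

Augment In→D→A→Eg: bottleneck 3, flow now 3.
Augment In→D→R2→Eg: bottleneck 3, flow now 6.
Augment In→Core→A→Eg: bottleneck 2, flow now 8.
Augment In→B→A→Eg: bottleneck 3, flow now 11.
Augment In→B→R2→Eg: bottleneck 1, flow now 12.
No augmenting path remains; maximum flow = 12.
In the residual graph, reachable from In: {In, D}.
Min-cut edges: In→Core (2), In→B (4), D→A (3), D→R2 (3); capacity 2 + 4 + 3 + 3 = 12.
This cut is saturated, so no flow can exceed 12.

12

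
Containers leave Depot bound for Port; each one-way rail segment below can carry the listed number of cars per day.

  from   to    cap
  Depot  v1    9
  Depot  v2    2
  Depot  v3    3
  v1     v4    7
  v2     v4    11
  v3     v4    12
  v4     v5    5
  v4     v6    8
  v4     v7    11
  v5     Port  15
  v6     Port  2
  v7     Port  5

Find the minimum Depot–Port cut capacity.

12

Augment Depot→v1→v4→v5→Port: bottleneck 5, flow now 5.
Augment Depot→v1→v4→v6→Port: bottleneck 2, flow now 7.
Augment Depot→v2→v4→v7→Port: bottleneck 2, flow now 9.
Augment Depot→v3→v4→v7→Port: bottleneck 3, flow now 12.
No augmenting path remains; maximum flow = 12.
By max-flow min-cut, the minimum cut capacity equals the max flow.
In the residual graph, reachable from Depot: {Depot, v1}.
Min-cut edges: Depot→v2 (2), Depot→v3 (3), v1→v4 (7); capacity 2 + 3 + 7 = 12.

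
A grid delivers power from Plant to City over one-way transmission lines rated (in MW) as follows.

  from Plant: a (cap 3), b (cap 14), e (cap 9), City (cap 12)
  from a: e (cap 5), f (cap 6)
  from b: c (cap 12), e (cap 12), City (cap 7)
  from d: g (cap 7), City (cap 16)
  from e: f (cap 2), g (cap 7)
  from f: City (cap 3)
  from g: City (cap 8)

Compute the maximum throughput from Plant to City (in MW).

Augment Plant→City: bottleneck 12, flow now 12.
Augment Plant→b→City: bottleneck 7, flow now 19.
Augment Plant→a→f→City: bottleneck 3, flow now 22.
Augment Plant→e→g→City: bottleneck 7, flow now 29.
No augmenting path remains; maximum flow = 29.
In the residual graph, reachable from Plant: {Plant, a, b, c, e, f}.
Min-cut edges: Plant→City (12), b→City (7), e→g (7), f→City (3); capacity 12 + 7 + 7 + 3 = 29.
This cut is saturated, so no flow can exceed 29.

29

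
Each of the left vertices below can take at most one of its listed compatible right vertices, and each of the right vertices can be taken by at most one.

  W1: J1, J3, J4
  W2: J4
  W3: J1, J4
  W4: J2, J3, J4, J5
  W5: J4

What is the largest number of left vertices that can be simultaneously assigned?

Unit-capacity flow: source→left, listed edges, right→sink; max matching = max flow.
Augmenting path W1→J1 (+1); matched 1.
Augmenting path W2→J4 (+1); matched 2.
Augmenting path W4→J2 (+1); matched 3.
Augmenting path W3→J1→W1→J3 (+1); matched 4.
No augmenting path remains; maximum matching = 4.
König certificate: {W1, W3, W4, J4} is a vertex cover of size 4 (every listed pair touches it), so no matching can be larger.

4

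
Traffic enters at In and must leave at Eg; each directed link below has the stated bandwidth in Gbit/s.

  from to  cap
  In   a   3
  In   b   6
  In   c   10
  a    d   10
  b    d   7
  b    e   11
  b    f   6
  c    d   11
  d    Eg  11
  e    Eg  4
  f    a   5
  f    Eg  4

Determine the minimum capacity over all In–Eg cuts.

17

Augment In→a→d→Eg: bottleneck 3, flow now 3.
Augment In→b→d→Eg: bottleneck 6, flow now 9.
Augment In→c→d→Eg: bottleneck 2, flow now 11.
Augment In→c→d→b→e→Eg: bottleneck 4, flow now 15. (uses reverse residual edge)
Augment In→c→d→b→f→Eg: bottleneck 2, flow now 17. (uses reverse residual edge)
No augmenting path remains; maximum flow = 17.
By max-flow min-cut, the minimum cut capacity equals the max flow.
In the residual graph, reachable from In: {In, a, c, d}.
Min-cut edges: In→b (6), d→Eg (11); capacity 6 + 11 = 17.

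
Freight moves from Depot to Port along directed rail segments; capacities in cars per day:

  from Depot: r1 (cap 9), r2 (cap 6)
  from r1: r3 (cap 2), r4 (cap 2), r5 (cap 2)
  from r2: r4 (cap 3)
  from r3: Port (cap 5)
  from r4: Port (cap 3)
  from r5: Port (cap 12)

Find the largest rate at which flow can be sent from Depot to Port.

7

Augment Depot→r1→r3→Port: bottleneck 2, flow now 2.
Augment Depot→r1→r4→Port: bottleneck 2, flow now 4.
Augment Depot→r1→r5→Port: bottleneck 2, flow now 6.
Augment Depot→r2→r4→Port: bottleneck 1, flow now 7.
No augmenting path remains; maximum flow = 7.
In the residual graph, reachable from Depot: {Depot, r1, r2, r4}.
Min-cut edges: r1→r3 (2), r1→r5 (2), r4→Port (3); capacity 2 + 2 + 3 = 7.
This cut is saturated, so no flow can exceed 7.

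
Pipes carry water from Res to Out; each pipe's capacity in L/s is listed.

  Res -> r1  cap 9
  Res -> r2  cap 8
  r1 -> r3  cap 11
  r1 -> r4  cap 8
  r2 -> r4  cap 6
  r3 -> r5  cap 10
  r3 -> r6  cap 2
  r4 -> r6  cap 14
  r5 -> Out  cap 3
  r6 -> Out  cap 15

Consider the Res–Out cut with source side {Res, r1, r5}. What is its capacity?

Edges leaving {Res, r1, r5}: Res→r2 (8), r1→r3 (11), r1→r4 (8), r5→Out (3).
Cut capacity = 8 + 11 + 8 + 3 = 30.

30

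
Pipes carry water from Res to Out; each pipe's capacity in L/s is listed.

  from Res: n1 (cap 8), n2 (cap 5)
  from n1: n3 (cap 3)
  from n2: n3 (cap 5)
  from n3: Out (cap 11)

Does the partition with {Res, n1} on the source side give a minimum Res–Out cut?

Yes — it is a minimum cut (capacity 8).

Given cut capacity: 5 + 3 = 8.
Augment Res→n1→n3→Out: bottleneck 3, flow now 3.
Augment Res→n2→n3→Out: bottleneck 5, flow now 8.
No augmenting path remains; maximum flow = 8.
Cut capacity 8 equals the max flow, so it is a minimum cut.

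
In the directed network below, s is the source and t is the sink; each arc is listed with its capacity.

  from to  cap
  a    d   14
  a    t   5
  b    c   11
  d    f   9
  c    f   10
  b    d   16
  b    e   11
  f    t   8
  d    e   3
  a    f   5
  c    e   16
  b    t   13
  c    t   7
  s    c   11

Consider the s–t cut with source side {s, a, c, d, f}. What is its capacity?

Edges leaving {s, a, c, d, f}: a→t (5), c→e (16), c→t (7), d→e (3), f→t (8).
Cut capacity = 5 + 16 + 7 + 3 + 8 = 39.

39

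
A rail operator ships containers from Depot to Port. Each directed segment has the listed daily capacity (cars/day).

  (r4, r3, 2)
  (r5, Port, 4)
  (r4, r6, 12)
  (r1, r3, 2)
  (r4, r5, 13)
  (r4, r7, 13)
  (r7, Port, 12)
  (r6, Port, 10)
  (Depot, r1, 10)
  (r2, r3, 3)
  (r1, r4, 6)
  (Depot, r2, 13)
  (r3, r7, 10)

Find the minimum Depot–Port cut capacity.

Augment Depot→r1→r3→r7→Port: bottleneck 2, flow now 2.
Augment Depot→r1→r4→r5→Port: bottleneck 4, flow now 6.
Augment Depot→r1→r4→r6→Port: bottleneck 2, flow now 8.
Augment Depot→r2→r3→r7→Port: bottleneck 3, flow now 11.
No augmenting path remains; maximum flow = 11.
By max-flow min-cut, the minimum cut capacity equals the max flow.
In the residual graph, reachable from Depot: {Depot, r1, r2}.
Min-cut edges: r1→r3 (2), r1→r4 (6), r2→r3 (3); capacity 2 + 6 + 3 = 11.

11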